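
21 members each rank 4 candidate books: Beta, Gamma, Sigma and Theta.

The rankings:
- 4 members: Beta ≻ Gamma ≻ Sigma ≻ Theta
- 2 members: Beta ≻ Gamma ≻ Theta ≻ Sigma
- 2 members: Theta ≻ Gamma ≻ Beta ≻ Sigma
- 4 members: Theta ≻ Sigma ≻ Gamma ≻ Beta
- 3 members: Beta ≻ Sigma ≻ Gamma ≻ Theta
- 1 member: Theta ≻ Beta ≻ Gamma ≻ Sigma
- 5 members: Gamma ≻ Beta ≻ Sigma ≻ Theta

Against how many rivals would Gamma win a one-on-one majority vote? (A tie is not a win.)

3

Gamma against each rival (21 members):
Gamma vs Beta: Gamma is ranked higher on 2+4+5 = 11 ballots, Beta on 10. Gamma wins 11–10.
Gamma vs Sigma: Gamma wins 14–7.
Gamma vs Theta: Gamma wins 14–7.
Gamma beats Beta, Sigma, Theta — 3 pairwise wins.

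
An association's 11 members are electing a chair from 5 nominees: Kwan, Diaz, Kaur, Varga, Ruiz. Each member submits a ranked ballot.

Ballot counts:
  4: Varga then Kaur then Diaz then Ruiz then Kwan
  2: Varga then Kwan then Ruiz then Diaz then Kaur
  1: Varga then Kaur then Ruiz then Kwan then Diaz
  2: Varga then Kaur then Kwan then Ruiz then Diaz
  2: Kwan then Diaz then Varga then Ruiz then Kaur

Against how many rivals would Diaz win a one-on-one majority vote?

1

Diaz against each rival (11 voters):
Diaz vs Kwan: 4 for Diaz, 7 for Kwan — Kwan by 7–4.
Diaz vs Kaur: Kaur, 7–4.
Diaz vs Varga: Diaz is ranked higher on 2 ballots, Varga on 9. Varga wins 9–2.
Diaz vs Ruiz: Diaz preferred on 4+2 = 6 ballots; Diaz wins 6–5.
Diaz beats Ruiz; loses to Kwan, Kaur, Varga — 1 pairwise win.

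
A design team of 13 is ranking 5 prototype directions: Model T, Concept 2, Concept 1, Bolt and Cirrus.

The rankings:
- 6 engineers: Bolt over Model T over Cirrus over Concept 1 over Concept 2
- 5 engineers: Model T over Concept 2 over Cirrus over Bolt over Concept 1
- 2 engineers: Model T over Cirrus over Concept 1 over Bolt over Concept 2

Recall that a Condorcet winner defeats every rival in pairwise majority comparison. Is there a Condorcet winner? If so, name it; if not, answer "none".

Check each pair by majority over 13 ballots:
Model T vs Concept 2: 6+5+2 = 13 for Model T, 0 for Concept 2 — Model T by 13–0.
Model T vs Concept 1: Model T preferred on 6+5+2 = 13 ballots; Model T wins 13–0.
Model T vs Bolt: Model T is ranked higher on 5+2 = 7 ballots, Bolt on 6. Model T wins 7–6.
Model T vs Cirrus: Model T is ranked higher on 6+5+2 = 13 ballots, Cirrus on 0. Model T wins 13–0.
Concept 2 vs Concept 1: 5 for Concept 2, 8 for Concept 1 — Concept 1 by 8–5.
Concept 2 vs Bolt: Concept 2 is ranked higher on 5 ballots, Bolt on 8. Bolt wins 8–5.
Concept 2 vs Cirrus: Concept 2 preferred on 5 ballots; Cirrus wins 8–5.
Concept 1 vs Bolt: Concept 1 preferred on 2 ballots; Bolt wins 11–2.
Concept 1 vs Cirrus: 0 to 13, Cirrus.
Bolt vs Cirrus: Bolt preferred on 6 ballots; Cirrus wins 7–6.
Model T wins every pairwise contest, so Model T is the Condorcet winner.

Model T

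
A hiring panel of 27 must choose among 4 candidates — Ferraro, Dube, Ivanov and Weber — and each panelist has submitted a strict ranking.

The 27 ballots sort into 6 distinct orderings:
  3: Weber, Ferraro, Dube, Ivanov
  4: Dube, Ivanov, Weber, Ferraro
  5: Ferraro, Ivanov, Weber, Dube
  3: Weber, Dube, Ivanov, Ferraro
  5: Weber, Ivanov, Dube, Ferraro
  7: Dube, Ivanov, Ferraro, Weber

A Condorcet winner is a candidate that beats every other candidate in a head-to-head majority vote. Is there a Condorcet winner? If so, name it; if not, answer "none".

none

Head-to-head results (27 committee members):
Ferraro vs Dube: Ferraro preferred on 3+5 = 8 ballots; Dube wins 19–8.
Ferraro vs Ivanov: 8 to 19, Ivanov.
Ferraro vs Weber: 12 to 15, Weber.
Dube vs Ivanov: Dube is ranked higher on 3+4+3+7 = 17 ballots, Ivanov on 10. Dube wins 17–10.
Dube vs Weber: Dube preferred on 4+7 = 11 ballots; Weber wins 16–11.
Ivanov vs Weber: 4+5+7 = 16 for Ivanov, 11 for Weber — Ivanov by 16–11.
Each candidate drops at least one matchup (Ferraro loses to Dube; Dube loses to Weber; Ivanov loses to Dube; Weber loses to Ivanov); the cycle Dube beats Ivanov beats Weber beats Dube rules out a Condorcet winner.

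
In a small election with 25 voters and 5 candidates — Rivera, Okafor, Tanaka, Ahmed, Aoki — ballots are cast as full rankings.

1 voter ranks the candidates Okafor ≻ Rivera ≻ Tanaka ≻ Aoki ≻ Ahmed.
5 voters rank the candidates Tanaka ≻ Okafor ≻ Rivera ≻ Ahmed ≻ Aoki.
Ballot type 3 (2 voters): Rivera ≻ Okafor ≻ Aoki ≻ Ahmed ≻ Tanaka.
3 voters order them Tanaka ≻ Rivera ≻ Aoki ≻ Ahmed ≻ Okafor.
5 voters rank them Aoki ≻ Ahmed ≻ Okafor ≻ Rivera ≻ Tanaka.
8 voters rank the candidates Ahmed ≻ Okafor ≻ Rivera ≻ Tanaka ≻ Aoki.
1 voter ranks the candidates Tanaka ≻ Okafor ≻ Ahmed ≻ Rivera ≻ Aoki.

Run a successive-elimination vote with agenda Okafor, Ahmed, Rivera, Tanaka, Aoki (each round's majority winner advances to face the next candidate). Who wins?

Round 1: Okafor vs Ahmed — 9–16, Ahmed advances.
Round 2: Ahmed vs Rivera — 14–11, Ahmed advances.
Round 3: Ahmed vs Tanaka — 15–10, Ahmed advances.
Round 4: Ahmed vs Aoki — 14–11, Ahmed advances.
The agenda winner is Ahmed.

Ahmed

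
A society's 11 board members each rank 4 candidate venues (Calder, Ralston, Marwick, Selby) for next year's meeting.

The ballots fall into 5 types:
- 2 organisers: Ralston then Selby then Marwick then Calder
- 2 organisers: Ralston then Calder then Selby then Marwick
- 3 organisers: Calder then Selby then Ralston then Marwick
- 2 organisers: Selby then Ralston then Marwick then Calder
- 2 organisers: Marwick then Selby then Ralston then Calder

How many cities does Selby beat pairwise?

Selby against each rival (11 organisers):
Selby vs Calder: 2+2+2 = 6 for Selby, 5 for Calder — Selby by 6–5.
Selby vs Ralston: Selby wins 7–4.
Selby vs Marwick: Selby is ranked higher on 2+2+3+2 = 9 ballots, Marwick on 2. Selby wins 9–2.
Selby beats Calder, Ralston, Marwick — 3 pairwise wins.

3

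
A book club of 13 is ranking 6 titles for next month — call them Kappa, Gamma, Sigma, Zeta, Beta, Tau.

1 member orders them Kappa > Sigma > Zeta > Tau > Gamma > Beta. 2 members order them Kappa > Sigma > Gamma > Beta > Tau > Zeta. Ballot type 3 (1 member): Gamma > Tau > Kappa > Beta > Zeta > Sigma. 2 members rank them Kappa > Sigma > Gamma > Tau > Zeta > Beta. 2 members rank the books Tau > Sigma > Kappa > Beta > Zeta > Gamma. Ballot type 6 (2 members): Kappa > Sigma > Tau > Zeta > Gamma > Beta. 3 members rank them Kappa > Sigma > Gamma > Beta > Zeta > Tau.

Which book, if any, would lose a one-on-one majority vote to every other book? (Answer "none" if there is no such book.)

Pairwise majorities:
Kappa vs Gamma: Kappa preferred on 1+2+2+2+2+3 = 12 ballots; Kappa wins 12–1.
Kappa vs Sigma: 1+2+1+2+2+3 = 11 for Kappa, 2 for Sigma — Kappa by 11–2.
Kappa vs Zeta: Kappa, 13–0.
Kappa vs Beta: Kappa, 13–0.
Kappa vs Tau: Kappa wins 10–3.
Gamma vs Sigma: 1 to 12, Sigma.
Gamma–Zeta: Gamma 8–5.
Gamma vs Beta: 11 to 2, Gamma.
Gamma vs Tau: 8 to 5, Gamma.
Sigma vs Zeta: Sigma, 12–1.
Sigma vs Beta: 12 to 1, Sigma.
Sigma vs Tau: Sigma, 10–3.
Zeta vs Beta: 5 to 8, Beta.
Zeta vs Tau: Zeta is ranked higher on 1+3 = 4 ballots, Tau on 9. Tau wins 9–4.
Beta vs Tau: 5 to 8, Tau.
Zeta is beaten in every head-to-head and is the Condorcet loser.

Zeta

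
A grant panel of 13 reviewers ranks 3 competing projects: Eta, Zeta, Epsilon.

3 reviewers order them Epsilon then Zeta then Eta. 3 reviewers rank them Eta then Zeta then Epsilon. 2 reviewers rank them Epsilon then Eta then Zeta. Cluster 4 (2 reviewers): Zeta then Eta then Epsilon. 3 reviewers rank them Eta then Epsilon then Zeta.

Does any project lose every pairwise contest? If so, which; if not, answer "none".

Pairwise majorities:
Eta vs Zeta: Eta preferred on 3+2+3 = 8 ballots; Eta wins 8–5.
Eta vs Epsilon: Eta is ranked higher on 3+2+3 = 8 ballots, Epsilon on 5. Eta wins 8–5.
Zeta vs Epsilon: 5 to 8, Epsilon.
Zeta is beaten in every head-to-head and is the Condorcet loser.

Zeta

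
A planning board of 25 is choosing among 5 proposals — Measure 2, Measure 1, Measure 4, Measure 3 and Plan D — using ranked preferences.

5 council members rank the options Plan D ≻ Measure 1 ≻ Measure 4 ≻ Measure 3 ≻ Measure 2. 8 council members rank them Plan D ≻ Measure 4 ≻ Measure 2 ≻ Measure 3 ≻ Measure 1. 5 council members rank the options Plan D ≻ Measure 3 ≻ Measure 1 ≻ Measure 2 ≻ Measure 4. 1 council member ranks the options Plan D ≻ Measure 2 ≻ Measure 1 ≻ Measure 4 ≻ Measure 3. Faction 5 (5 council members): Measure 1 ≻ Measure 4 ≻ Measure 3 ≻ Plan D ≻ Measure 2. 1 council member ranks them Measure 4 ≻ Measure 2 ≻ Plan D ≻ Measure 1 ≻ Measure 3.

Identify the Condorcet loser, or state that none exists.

Pairwise majorities:
Measure 2 vs Measure 1: 10 to 15, Measure 1.
Measure 2 vs Measure 4: 6 to 19, Measure 4.
Measure 2 vs Measure 3: Measure 2 preferred on 8+1+1 = 10 ballots; Measure 3 wins 15–10.
Measure 2 vs Plan D: Plan D wins 24–1.
Measure 1 vs Measure 4: 5+5+1+5 = 16 for Measure 1, 9 for Measure 4 — Measure 1 by 16–9.
Measure 1 vs Measure 3: Measure 3, 13–12.
Measure 1–Plan D: Plan D 20–5.
Measure 4 vs Measure 3: 20 to 5, Measure 4.
Measure 4 vs Plan D: Plan D wins 19–6.
Measure 3 vs Plan D: Plan D wins 20–5.
Measure 2 is beaten in every head-to-head and is the Condorcet loser.

Measure 2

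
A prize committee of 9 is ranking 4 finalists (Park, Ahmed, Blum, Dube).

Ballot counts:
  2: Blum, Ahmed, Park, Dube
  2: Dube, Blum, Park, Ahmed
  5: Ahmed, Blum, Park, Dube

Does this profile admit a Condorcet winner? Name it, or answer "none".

Head-to-head results (9 jurors):
Park vs Ahmed: 2 to 7, Ahmed.
Park vs Blum: 0 to 9, Blum.
Park vs Dube: Park preferred on 2+5 = 7 ballots; Park wins 7–2.
Ahmed vs Blum: Ahmed is ranked higher on 5 ballots, Blum on 4. Ahmed wins 5–4.
Ahmed vs Dube: Ahmed preferred on 2+5 = 7 ballots; Ahmed wins 7–2.
Blum vs Dube: 7 to 2, Blum.
Ahmed wins every pairwise contest, so Ahmed is the Condorcet winner.

Ahmed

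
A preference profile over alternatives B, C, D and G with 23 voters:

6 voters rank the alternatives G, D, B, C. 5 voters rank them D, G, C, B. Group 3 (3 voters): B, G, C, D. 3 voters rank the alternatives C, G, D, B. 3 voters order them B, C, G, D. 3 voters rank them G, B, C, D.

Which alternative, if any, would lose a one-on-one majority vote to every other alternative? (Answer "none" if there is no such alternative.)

Pairwise majorities:
B vs C: 6+3+3+3 = 15 for B, 8 for C — B by 15–8.
B vs D: B preferred on 3+3+3 = 9 ballots; D wins 14–9.
B vs G: 6 to 17, G.
C–D: C 12–11.
C vs G: C is ranked higher on 3+3 = 6 ballots, G on 17. G wins 17–6.
D vs G: G wins 18–5.
Each alternative has at least one pairwise win (B beats C; C beats D; D beats B; G beats B) — no Condorcet loser.

none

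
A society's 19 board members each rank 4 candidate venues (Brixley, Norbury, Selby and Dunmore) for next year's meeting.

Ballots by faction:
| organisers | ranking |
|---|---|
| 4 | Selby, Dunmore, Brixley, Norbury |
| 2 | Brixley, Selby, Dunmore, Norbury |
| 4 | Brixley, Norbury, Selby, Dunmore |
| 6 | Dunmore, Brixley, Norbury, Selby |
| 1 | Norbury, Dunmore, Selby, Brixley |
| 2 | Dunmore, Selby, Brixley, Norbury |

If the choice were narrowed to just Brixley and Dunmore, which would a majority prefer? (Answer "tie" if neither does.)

Ballots ranking Brixley above Dunmore: 2 + 4 = 6.
Ballots ranking Dunmore above Brixley: 19 − 6 = 13.
Dunmore wins the head-to-head 13–6.

Dunmore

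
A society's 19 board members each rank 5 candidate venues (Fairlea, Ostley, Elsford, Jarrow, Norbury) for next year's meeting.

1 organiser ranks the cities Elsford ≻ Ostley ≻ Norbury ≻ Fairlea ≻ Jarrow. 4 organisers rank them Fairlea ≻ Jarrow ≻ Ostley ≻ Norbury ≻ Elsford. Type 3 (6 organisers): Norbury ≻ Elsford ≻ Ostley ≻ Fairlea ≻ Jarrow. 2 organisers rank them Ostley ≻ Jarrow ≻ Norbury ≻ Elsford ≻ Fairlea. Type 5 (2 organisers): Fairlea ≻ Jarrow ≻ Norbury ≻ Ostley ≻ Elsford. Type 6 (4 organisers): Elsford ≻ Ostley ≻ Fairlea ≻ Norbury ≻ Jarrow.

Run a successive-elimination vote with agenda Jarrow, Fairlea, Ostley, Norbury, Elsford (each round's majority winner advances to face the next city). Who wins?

Round 1: Jarrow vs Fairlea — 2–17, Fairlea advances.
Round 2: Fairlea vs Ostley — 6–13, Ostley advances.
Round 3: Ostley vs Norbury — 11–8, Ostley advances.
Round 4: Ostley vs Elsford — 8–11, Elsford advances.
Elsford survives the agenda.

Elsford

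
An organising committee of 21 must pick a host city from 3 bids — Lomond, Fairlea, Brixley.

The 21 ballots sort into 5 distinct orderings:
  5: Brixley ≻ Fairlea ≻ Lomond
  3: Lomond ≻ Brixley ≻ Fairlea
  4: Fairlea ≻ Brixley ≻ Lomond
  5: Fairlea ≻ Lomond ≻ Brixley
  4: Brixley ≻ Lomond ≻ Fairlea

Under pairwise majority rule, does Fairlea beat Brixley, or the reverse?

Brixley

Ballots ranking Fairlea above Brixley: 4 + 5 = 9.
Ballots ranking Brixley above Fairlea: 21 − 9 = 12.
Brixley wins the head-to-head 12–9.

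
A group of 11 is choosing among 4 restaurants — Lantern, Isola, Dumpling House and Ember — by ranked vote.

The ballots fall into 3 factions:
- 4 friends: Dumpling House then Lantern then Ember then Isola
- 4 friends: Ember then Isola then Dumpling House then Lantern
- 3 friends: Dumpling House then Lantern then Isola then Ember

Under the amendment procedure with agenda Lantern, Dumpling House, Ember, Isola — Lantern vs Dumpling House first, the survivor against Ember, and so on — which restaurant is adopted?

Round 1: Lantern vs Dumpling House — 0–11, Dumpling House advances.
Round 2: Dumpling House vs Ember — 7–4, Dumpling House advances.
Round 3: Dumpling House vs Isola — 7–4, Dumpling House advances.
The agenda winner is Dumpling House.

Dumpling House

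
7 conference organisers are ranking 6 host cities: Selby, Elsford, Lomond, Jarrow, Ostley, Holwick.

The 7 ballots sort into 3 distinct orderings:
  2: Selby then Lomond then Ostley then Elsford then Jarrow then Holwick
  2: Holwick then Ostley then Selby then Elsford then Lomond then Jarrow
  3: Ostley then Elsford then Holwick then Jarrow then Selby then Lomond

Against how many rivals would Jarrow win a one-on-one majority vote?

Jarrow against each rival (7 organisers):
Jarrow vs Selby: Selby wins 4–3.
Jarrow vs Elsford: 0 for Jarrow, 7 for Elsford — Elsford by 7–0.
Jarrow vs Lomond: Lomond, 4–3.
Jarrow vs Ostley: 0 for Jarrow, 7 for Ostley — Ostley by 7–0.
Jarrow vs Holwick: 2 to 5, Holwick.
Jarrow beats no one; loses to Selby, Elsford, Lomond, Ostley, Holwick — 0 pairwise wins.

0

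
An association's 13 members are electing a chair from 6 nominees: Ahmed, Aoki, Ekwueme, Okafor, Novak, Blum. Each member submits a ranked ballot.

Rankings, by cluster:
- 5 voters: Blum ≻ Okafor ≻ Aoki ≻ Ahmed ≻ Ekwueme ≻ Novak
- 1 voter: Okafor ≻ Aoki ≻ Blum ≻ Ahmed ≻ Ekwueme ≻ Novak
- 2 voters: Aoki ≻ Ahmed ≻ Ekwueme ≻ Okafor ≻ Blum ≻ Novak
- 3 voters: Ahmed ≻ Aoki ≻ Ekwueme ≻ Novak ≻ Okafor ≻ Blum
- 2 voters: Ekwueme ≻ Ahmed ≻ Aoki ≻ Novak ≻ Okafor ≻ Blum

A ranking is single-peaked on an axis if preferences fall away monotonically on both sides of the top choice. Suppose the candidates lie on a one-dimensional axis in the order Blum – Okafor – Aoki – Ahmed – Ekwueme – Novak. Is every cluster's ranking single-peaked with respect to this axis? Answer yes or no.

Axis positions: Blum=1, Okafor=2, Aoki=3, Ahmed=4, Ekwueme=5, Novak=6.
Cluster 1 (peak Blum at position 1): ranking walks positions 1-2-3-4-5-6, expanding outward from the peak — single-peaked.
Cluster 2 (peak Okafor at position 2): ranking walks positions 2-3-1-4-5-6, expanding outward from the peak — single-peaked.
Cluster 3 (peak Aoki at position 3): ranking walks positions 3-4-5-2-1-6, expanding outward from the peak — single-peaked.
Cluster 4 (peak Ahmed at position 4): ranking walks positions 4-3-5-6-2-1, expanding outward from the peak — single-peaked.
Cluster 5 (peak Ekwueme at position 5): ranking walks positions 5-4-3-6-2-1, expanding outward from the peak — single-peaked.
Every ranking is single-peaked on this axis.

yes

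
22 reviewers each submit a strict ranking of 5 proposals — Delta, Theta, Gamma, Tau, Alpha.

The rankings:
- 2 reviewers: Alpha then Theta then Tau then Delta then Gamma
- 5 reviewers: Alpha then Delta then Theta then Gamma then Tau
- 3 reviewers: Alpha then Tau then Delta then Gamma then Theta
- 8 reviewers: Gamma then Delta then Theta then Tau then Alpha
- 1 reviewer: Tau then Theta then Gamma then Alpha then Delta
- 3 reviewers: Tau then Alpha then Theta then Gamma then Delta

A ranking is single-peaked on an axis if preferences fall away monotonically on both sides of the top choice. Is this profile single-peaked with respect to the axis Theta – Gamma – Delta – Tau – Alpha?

no

Axis positions: Theta=1, Gamma=2, Delta=3, Tau=4, Alpha=5.
Bloc 1: ranking walks positions 5-1-4-3-2; Theta is ranked above Tau even though Tau lies between Theta and the peak Alpha on the axis — preferences dip and rise again. Not single-peaked.
Bloc 2: ranking walks positions 5-3-1-2-4; Delta is ranked above Tau even though Tau lies between Delta and the peak Alpha on the axis — preferences dip and rise again. Not single-peaked.
Bloc 3 (peak Alpha at position 5): ranking walks positions 5-4-3-2-1, expanding outward from the peak — single-peaked.
Bloc 4 (peak Gamma at position 2): ranking walks positions 2-3-1-4-5, expanding outward from the peak — single-peaked.
Bloc 5: ranking walks positions 4-1-2-5-3; Theta is ranked above Delta even though Delta lies between Theta and the peak Tau on the axis — preferences dip and rise again. Not single-peaked.
Bloc 6: ranking walks positions 4-5-1-2-3; Theta is ranked above Delta even though Delta lies between Theta and the peak Tau on the axis — preferences dip and rise again. Not single-peaked.
Bloc 1 violates single-peakedness, so the profile is not single-peaked on this axis.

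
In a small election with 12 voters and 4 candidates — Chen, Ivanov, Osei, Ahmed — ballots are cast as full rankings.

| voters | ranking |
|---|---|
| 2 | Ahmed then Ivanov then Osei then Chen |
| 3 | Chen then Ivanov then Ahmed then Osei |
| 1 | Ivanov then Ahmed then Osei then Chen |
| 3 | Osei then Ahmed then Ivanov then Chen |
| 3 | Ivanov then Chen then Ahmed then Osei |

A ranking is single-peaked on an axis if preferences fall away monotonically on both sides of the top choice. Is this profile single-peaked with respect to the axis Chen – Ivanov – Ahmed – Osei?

yes

Axis positions: Chen=1, Ivanov=2, Ahmed=3, Osei=4.
Faction 1 (peak Ahmed at position 3): ranking walks positions 3-2-4-1, expanding outward from the peak — single-peaked.
Faction 2 (peak Chen at position 1): ranking walks positions 1-2-3-4, expanding outward from the peak — single-peaked.
Faction 3 (peak Ivanov at position 2): ranking walks positions 2-3-4-1, expanding outward from the peak — single-peaked.
Faction 4 (peak Osei at position 4): ranking walks positions 4-3-2-1, expanding outward from the peak — single-peaked.
Faction 5 (peak Ivanov at position 2): ranking walks positions 2-1-3-4, expanding outward from the peak — single-peaked.
Every ranking is single-peaked on this axis.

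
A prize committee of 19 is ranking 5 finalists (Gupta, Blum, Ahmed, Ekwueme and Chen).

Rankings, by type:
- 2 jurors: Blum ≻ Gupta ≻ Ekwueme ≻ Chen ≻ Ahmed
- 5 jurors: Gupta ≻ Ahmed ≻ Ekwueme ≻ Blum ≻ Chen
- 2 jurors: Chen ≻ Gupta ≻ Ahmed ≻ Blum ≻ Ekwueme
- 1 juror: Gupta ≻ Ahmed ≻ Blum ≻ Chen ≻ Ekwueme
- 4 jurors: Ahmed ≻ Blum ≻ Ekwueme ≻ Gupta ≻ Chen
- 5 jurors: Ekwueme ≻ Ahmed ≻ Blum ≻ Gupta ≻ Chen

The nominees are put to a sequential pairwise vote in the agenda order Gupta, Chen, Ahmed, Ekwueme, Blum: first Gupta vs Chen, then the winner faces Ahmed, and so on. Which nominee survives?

Round 1: Gupta vs Chen — 17–2, Gupta advances.
Round 2: Gupta vs Ahmed — 10–9, Gupta advances.
Round 3: Gupta vs Ekwueme — 10–9, Gupta advances.
Round 4: Gupta vs Blum — 8–11, Blum advances.
Blum survives the agenda.

Blum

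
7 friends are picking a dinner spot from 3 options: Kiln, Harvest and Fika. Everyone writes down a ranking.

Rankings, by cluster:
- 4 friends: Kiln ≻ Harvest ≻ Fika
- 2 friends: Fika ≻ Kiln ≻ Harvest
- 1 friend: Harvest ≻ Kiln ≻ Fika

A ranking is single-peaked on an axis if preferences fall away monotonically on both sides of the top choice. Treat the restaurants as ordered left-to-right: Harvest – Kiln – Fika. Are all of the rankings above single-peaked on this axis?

Axis positions: Harvest=1, Kiln=2, Fika=3.
Cluster 1 (peak Kiln at position 2): ranking walks positions 2-1-3, expanding outward from the peak — single-peaked.
Cluster 2 (peak Fika at position 3): ranking walks positions 3-2-1, expanding outward from the peak — single-peaked.
Cluster 3 (peak Harvest at position 1): ranking walks positions 1-2-3, expanding outward from the peak — single-peaked.
Every ranking is single-peaked on this axis.

yes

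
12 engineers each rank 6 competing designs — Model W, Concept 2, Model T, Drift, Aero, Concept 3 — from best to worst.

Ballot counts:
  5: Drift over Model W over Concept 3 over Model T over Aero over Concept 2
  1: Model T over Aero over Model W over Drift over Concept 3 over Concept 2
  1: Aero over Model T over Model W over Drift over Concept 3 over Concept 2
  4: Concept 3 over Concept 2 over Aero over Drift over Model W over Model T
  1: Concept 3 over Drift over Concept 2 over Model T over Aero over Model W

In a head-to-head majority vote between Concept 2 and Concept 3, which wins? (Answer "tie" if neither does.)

Concept 3

No ballot ranks Concept 2 above Concept 3: 0.
Ballots ranking Concept 3 above Concept 2: 12 − 0 = 12.
Concept 3 wins the head-to-head 12–0.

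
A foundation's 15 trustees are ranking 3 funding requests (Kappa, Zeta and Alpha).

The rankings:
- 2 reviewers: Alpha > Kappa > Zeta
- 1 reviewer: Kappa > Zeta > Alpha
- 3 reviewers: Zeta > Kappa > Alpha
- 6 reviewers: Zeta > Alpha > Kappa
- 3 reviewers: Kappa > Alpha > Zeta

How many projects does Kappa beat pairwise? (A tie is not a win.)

0

Kappa against each rival (15 reviewers):
Kappa–Zeta: Zeta 9–6.
Kappa vs Alpha: Kappa is ranked higher on 1+3+3 = 7 ballots, Alpha on 8. Alpha wins 8–7.
Kappa beats no one; loses to Zeta, Alpha — 0 pairwise wins.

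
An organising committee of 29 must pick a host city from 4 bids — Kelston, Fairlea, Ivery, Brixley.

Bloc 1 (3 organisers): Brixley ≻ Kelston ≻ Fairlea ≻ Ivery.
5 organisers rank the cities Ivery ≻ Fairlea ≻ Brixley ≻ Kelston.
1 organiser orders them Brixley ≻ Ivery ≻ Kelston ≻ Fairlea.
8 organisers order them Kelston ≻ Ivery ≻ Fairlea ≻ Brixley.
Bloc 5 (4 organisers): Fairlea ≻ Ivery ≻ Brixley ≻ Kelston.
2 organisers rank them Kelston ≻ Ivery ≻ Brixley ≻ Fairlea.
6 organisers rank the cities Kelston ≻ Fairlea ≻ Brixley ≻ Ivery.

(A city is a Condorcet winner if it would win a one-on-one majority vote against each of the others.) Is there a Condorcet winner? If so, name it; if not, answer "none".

Kelston

Head-to-head results (29 organisers):
Kelston vs Fairlea: Kelston, 20–9.
Kelston vs Ivery: Kelston wins 19–10.
Kelston vs Brixley: Kelston wins 16–13.
Fairlea vs Ivery: Ivery, 16–13.
Fairlea–Brixley: Fairlea 23–6.
Ivery vs Brixley: Ivery wins 19–10.
Kelston defeats every rival head-to-head and is the Condorcet winner.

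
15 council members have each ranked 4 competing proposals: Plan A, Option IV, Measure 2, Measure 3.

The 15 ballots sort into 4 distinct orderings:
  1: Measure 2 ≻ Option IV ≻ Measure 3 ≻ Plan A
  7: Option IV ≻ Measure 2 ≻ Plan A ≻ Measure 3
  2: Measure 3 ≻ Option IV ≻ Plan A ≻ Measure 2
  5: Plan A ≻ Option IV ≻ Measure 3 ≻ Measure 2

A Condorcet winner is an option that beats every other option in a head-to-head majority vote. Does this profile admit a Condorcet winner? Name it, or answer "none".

Option IV

Head-to-head results (15 council members):
Plan A vs Option IV: Option IV wins 10–5.
Plan A vs Measure 2: Measure 2 wins 8–7.
Plan A–Measure 3: Plan A 12–3.
Option IV vs Measure 2: Option IV wins 14–1.
Option IV vs Measure 3: Option IV wins 13–2.
Measure 2–Measure 3: Measure 2 8–7.
Option IV beats each of Plan A, Measure 2, Measure 3 — Option IV is the Condorcet winner.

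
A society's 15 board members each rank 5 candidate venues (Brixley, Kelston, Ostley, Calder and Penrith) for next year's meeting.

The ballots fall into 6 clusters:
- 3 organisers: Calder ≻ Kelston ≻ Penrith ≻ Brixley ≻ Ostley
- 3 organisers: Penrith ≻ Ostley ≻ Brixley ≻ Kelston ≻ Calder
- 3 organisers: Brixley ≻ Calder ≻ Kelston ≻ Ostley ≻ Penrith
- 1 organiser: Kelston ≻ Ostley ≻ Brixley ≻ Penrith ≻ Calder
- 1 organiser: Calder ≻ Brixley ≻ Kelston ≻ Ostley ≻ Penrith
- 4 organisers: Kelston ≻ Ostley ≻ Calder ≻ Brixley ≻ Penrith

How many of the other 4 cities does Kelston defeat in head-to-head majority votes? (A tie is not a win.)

4

Kelston against each rival (15 organisers):
Kelston vs Brixley: Kelston wins 8–7.
Kelston vs Ostley: Kelston, 12–3.
Kelston vs Calder: Kelston wins 8–7.
Kelston–Penrith: Kelston 12–3.
Kelston beats Brixley, Ostley, Calder, Penrith — 4 pairwise wins.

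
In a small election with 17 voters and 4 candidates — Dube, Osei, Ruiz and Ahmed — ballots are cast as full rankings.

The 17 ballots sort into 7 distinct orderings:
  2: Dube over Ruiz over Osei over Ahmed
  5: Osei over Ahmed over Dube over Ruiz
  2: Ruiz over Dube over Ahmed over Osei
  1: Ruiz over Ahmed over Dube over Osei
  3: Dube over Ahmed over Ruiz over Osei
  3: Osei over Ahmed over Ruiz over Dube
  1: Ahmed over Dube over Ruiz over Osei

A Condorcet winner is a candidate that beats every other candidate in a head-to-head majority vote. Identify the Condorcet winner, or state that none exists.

none

Check each pair by majority over 17 ballots:
Dube vs Osei: Dube, 9–8.
Dube–Ruiz: Dube 11–6.
Dube vs Ahmed: Ahmed wins 10–7.
Osei vs Ruiz: Ruiz wins 9–8.
Osei vs Ahmed: Osei, 10–7.
Ruiz vs Ahmed: Ahmed, 12–5.
Each candidate drops at least one matchup (Dube loses to Ahmed; Osei loses to Dube; Ruiz loses to Dube; Ahmed loses to Osei); the cycle Dube → Osei → Ahmed → Dube rules out a Condorcet winner.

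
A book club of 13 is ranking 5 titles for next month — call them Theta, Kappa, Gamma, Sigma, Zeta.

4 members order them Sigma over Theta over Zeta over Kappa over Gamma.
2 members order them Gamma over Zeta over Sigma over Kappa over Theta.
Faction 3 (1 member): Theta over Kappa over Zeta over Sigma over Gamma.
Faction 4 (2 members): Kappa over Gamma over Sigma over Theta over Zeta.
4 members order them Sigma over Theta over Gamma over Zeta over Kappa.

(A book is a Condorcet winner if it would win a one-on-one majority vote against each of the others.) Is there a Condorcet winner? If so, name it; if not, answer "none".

Pairwise majorities:
Theta vs Kappa: Theta wins 9–4.
Theta vs Gamma: Theta wins 9–4.
Theta vs Sigma: Sigma, 12–1.
Theta–Zeta: Theta 11–2.
Kappa–Gamma: Kappa 7–6.
Kappa–Sigma: Sigma 10–3.
Kappa vs Zeta: Zeta wins 10–3.
Gamma vs Sigma: Sigma, 9–4.
Gamma vs Zeta: Gamma, 8–5.
Sigma–Zeta: Sigma 10–3.
Sigma wins every pairwise contest, so Sigma is the Condorcet winner.

Sigma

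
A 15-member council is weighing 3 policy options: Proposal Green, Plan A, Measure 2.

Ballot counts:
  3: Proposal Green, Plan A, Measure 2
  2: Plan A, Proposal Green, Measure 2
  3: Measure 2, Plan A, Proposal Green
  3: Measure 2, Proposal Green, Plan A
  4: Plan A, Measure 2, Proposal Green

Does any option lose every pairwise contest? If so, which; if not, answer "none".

Pairwise majorities:
Proposal Green–Plan A: Plan A 9–6.
Proposal Green vs Measure 2: 3+2 = 5 for Proposal Green, 10 for Measure 2 — Measure 2 by 10–5.
Plan A vs Measure 2: Plan A preferred on 3+2+4 = 9 ballots; Plan A wins 9–6.
Proposal Green is beaten in every head-to-head and is the Condorcet loser.

Proposal Green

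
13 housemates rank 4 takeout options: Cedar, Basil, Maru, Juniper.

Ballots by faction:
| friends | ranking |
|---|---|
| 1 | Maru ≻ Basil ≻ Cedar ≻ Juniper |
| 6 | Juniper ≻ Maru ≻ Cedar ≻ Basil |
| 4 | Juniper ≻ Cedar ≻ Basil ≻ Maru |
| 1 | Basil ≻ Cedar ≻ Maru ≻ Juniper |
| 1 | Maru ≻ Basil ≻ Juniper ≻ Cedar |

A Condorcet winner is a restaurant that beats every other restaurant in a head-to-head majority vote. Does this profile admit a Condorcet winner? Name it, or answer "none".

Check each pair by majority over 13 ballots:
Cedar vs Basil: Cedar, 10–3.
Cedar–Maru: Maru 8–5.
Cedar vs Juniper: Juniper wins 11–2.
Basil vs Maru: Maru, 8–5.
Basil vs Juniper: Juniper wins 10–3.
Maru vs Juniper: Juniper wins 10–3.
Only Juniper has no losses; Juniper is the Condorcet winner.

Juniper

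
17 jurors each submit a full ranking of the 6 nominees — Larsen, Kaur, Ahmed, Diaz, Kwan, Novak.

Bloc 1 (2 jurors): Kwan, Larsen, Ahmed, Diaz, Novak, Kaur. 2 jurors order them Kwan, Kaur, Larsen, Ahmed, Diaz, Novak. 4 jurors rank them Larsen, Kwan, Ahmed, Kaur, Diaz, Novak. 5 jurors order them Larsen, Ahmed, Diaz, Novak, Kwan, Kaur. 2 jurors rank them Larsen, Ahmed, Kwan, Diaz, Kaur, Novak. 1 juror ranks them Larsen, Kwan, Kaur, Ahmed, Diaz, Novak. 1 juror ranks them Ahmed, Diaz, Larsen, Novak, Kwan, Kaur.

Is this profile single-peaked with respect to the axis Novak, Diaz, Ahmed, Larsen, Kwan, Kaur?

Axis positions: Novak=1, Diaz=2, Ahmed=3, Larsen=4, Kwan=5, Kaur=6.
Bloc 1 (peak Kwan at position 5): ranking walks positions 5-4-3-2-1-6, expanding outward from the peak — single-peaked.
Bloc 2 (peak Kwan at position 5): ranking walks positions 5-6-4-3-2-1, expanding outward from the peak — single-peaked.
Bloc 3 (peak Larsen at position 4): ranking walks positions 4-5-3-6-2-1, expanding outward from the peak — single-peaked.
Bloc 4 (peak Larsen at position 4): ranking walks positions 4-3-2-1-5-6, expanding outward from the peak — single-peaked.
Bloc 5 (peak Larsen at position 4): ranking walks positions 4-3-5-2-6-1, expanding outward from the peak — single-peaked.
Bloc 6 (peak Larsen at position 4): ranking walks positions 4-5-6-3-2-1, expanding outward from the peak — single-peaked.
Bloc 7 (peak Ahmed at position 3): ranking walks positions 3-2-4-1-5-6, expanding outward from the peak — single-peaked.
Every ranking is single-peaked on this axis.

yes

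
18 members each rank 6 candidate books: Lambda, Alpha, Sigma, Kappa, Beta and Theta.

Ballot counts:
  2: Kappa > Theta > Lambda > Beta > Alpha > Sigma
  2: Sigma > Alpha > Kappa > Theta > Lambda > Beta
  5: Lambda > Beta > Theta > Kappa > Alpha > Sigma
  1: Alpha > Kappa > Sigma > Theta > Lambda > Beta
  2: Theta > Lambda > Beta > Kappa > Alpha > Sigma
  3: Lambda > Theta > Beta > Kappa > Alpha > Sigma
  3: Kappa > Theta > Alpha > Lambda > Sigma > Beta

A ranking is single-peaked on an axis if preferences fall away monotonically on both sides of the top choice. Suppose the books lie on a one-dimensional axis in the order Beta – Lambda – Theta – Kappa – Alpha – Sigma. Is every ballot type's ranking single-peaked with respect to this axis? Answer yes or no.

yes

Axis positions: Beta=1, Lambda=2, Theta=3, Kappa=4, Alpha=5, Sigma=6.
Ballot type 1 (peak Kappa at position 4): ranking walks positions 4-3-2-1-5-6, expanding outward from the peak — single-peaked.
Ballot type 2 (peak Sigma at position 6): ranking walks positions 6-5-4-3-2-1, expanding outward from the peak — single-peaked.
Ballot type 3 (peak Lambda at position 2): ranking walks positions 2-1-3-4-5-6, expanding outward from the peak — single-peaked.
Ballot type 4 (peak Alpha at position 5): ranking walks positions 5-4-6-3-2-1, expanding outward from the peak — single-peaked.
Ballot type 5 (peak Theta at position 3): ranking walks positions 3-2-1-4-5-6, expanding outward from the peak — single-peaked.
Ballot type 6 (peak Lambda at position 2): ranking walks positions 2-3-1-4-5-6, expanding outward from the peak — single-peaked.
Ballot type 7 (peak Kappa at position 4): ranking walks positions 4-3-5-2-6-1, expanding outward from the peak — single-peaked.
Every ranking is single-peaked on this axis.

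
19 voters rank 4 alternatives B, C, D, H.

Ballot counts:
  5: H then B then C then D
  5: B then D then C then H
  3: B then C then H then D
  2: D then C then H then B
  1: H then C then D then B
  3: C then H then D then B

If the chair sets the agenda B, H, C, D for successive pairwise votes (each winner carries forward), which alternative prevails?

C

Round 1: B vs H — 8–11, H advances.
Round 2: H vs C — 6–13, C advances.
Round 3: C vs D — 12–7, C advances.
The agenda winner is C.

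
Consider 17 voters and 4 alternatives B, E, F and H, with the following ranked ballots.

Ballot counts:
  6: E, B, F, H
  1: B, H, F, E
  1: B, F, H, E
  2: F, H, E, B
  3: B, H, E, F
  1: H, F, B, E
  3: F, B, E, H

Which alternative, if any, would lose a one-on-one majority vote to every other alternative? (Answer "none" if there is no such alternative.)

H

Pairwise majorities:
B vs E: B, 9–8.
B vs F: B wins 11–6.
B vs H: 14 to 3, B.
E vs F: E is ranked higher on 6+3 = 9 ballots, F on 8. E wins 9–8.
E vs H: E, 9–8.
F vs H: F is ranked higher on 6+1+2+3 = 12 ballots, H on 5. F wins 12–5.
Only H has no wins; H is the Condorcet loser.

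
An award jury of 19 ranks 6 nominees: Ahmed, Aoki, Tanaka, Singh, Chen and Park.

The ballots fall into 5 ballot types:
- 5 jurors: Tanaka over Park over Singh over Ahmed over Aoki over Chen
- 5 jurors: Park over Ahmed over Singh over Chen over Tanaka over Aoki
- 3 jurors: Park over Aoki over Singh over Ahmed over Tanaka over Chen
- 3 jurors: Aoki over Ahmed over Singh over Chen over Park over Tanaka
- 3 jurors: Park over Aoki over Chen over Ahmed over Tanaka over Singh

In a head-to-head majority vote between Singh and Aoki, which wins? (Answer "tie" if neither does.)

Ballots ranking Singh above Aoki: 5 + 5 = 10.
Ballots ranking Aoki above Singh: 19 − 10 = 9.
Singh wins the head-to-head 10–9.

Singh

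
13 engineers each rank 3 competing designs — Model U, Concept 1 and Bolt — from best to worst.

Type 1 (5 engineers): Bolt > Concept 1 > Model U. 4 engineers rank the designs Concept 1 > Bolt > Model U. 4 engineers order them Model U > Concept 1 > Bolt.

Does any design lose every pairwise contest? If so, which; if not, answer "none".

Model U

Head-to-head results (13 engineers):
Model U vs Concept 1: Model U is ranked higher on 4 ballots, Concept 1 on 9. Concept 1 wins 9–4.
Model U vs Bolt: Bolt wins 9–4.
Concept 1 vs Bolt: Concept 1, 8–5.
Model U is beaten in every head-to-head and is the Condorcet loser.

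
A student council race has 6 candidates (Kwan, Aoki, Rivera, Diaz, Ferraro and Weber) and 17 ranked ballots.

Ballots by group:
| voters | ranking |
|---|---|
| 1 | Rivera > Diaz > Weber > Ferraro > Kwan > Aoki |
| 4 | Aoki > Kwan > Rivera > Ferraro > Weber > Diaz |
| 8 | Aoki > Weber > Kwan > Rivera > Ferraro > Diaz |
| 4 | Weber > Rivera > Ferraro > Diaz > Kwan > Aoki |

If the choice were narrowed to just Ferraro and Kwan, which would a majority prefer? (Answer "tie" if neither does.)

Kwan

Ballots ranking Ferraro above Kwan: 1 + 4 = 5.
Ballots ranking Kwan above Ferraro: 17 − 5 = 12.
Kwan wins the head-to-head 12–5.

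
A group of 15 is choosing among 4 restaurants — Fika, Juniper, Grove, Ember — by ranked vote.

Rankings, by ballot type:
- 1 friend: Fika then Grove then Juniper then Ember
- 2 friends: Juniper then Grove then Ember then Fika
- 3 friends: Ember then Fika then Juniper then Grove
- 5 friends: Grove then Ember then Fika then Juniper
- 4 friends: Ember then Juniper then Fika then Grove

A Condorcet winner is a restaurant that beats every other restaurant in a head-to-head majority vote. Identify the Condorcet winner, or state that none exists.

Check each pair by majority over 15 ballots:
Fika vs Juniper: Fika preferred on 1+3+5 = 9 ballots; Fika wins 9–6.
Fika vs Grove: Fika wins 8–7.
Fika vs Ember: 1 to 14, Ember.
Juniper vs Grove: 9 to 6, Juniper.
Juniper vs Ember: Juniper is ranked higher on 1+2 = 3 ballots, Ember on 12. Ember wins 12–3.
Grove vs Ember: Grove, 8–7.
Each restaurant drops at least one matchup (Fika loses to Ember; Juniper loses to Fika; Grove loses to Fika; Ember loses to Grove); the cycle Fika > Grove > Ember > Fika rules out a Condorcet winner.

none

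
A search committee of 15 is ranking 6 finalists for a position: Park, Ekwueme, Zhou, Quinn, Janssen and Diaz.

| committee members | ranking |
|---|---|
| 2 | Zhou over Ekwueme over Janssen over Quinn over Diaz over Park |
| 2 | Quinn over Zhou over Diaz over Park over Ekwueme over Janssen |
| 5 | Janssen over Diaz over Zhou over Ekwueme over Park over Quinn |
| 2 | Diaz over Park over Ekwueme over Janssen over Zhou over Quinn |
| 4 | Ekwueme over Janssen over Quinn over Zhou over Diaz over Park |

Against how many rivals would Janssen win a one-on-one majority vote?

Janssen against each rival (15 committee members):
Janssen vs Park: Janssen wins 11–4.
Janssen vs Ekwueme: Ekwueme, 10–5.
Janssen vs Zhou: Janssen is ranked higher on 5+2+4 = 11 ballots, Zhou on 4. Janssen wins 11–4.
Janssen vs Quinn: 2+5+2+4 = 13 for Janssen, 2 for Quinn — Janssen by 13–2.
Janssen vs Diaz: Janssen is ranked higher on 2+5+4 = 11 ballots, Diaz on 4. Janssen wins 11–4.
Janssen beats Park, Zhou, Quinn, Diaz; loses to Ekwueme — 4 pairwise wins.

4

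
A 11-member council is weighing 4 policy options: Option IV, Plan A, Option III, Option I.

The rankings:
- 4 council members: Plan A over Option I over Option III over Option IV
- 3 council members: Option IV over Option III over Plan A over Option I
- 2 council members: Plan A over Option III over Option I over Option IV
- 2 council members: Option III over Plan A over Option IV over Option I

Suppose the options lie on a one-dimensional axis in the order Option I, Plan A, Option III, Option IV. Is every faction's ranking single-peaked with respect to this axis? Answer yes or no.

Axis positions: Option I=1, Plan A=2, Option III=3, Option IV=4.
Faction 1 (peak Plan A at position 2): ranking walks positions 2-1-3-4, expanding outward from the peak — single-peaked.
Faction 2 (peak Option IV at position 4): ranking walks positions 4-3-2-1, expanding outward from the peak — single-peaked.
Faction 3 (peak Plan A at position 2): ranking walks positions 2-3-1-4, expanding outward from the peak — single-peaked.
Faction 4 (peak Option III at position 3): ranking walks positions 3-2-4-1, expanding outward from the peak — single-peaked.
Every ranking is single-peaked on this axis.

yes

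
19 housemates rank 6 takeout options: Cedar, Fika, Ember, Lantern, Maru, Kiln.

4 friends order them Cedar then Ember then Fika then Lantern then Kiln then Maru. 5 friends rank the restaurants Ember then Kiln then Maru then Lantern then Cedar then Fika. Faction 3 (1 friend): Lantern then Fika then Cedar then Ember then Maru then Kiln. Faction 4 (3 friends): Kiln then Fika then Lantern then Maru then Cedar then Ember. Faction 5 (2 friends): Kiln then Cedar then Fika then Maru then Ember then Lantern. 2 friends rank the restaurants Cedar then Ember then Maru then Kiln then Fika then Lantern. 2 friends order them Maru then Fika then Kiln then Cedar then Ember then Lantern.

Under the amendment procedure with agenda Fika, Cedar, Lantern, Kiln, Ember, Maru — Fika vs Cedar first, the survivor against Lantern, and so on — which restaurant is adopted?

Ember

Round 1: Fika vs Cedar — 6–13, Cedar advances.
Round 2: Cedar vs Lantern — 10–9, Cedar advances.
Round 3: Cedar vs Kiln — 7–12, Kiln advances.
Round 4: Kiln vs Ember — 7–12, Ember advances.
Round 5: Ember vs Maru — 12–7, Ember advances.
Ember survives the agenda.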